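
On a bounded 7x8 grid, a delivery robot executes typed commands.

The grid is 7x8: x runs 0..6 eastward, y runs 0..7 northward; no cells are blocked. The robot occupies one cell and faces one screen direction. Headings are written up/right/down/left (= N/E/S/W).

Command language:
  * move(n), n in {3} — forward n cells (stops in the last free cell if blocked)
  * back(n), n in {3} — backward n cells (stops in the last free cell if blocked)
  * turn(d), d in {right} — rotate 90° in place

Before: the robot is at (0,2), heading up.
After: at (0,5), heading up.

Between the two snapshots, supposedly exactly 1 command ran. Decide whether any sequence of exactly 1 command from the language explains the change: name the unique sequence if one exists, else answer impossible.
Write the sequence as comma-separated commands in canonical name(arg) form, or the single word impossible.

key: heading stays N — the single command does not turn
from: at (0,2), heading up
step 1 (move(3)): at (0,5), heading up
uniquely the one of 3 1-step routes that fits.

move(3)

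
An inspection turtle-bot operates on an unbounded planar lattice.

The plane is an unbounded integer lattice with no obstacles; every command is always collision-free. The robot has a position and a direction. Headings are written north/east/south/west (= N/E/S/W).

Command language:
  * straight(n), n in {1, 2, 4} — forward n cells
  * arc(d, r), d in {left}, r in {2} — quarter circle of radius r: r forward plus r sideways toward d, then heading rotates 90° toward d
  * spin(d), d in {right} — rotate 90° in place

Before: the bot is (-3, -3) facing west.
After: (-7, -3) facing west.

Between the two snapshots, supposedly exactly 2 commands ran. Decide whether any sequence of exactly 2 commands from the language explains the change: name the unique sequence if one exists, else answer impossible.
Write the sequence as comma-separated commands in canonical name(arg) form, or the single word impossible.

straight(2), straight(2)

key: heading stays W — no command in the sequence turns
begin: (-3, -3) facing west
t=1 straight(2) ⇒ (-5, -3) facing west
t=2 straight(2) ⇒ (-7, -3) facing west
no other 2-command option fits: unique.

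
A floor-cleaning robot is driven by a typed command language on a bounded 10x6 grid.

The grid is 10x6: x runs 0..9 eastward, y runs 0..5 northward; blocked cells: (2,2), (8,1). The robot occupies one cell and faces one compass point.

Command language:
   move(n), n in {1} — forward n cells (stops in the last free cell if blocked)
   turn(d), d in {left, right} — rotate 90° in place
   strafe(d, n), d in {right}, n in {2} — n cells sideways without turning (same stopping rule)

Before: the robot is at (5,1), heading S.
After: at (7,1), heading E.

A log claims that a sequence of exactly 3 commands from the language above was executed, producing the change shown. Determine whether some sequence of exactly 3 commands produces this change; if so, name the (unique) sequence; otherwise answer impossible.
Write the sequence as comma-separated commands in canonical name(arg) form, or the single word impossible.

turn(left), move(1), move(1)

key: cell and facing (now E) both changed — the 3 commands mix motion and turning
start: at (5,1), heading S
t=1 turn(left) ⇒ at (5,1), heading E
t=2 move(1) ⇒ at (6,1), heading E
t=3 move(1) ⇒ at (7,1), heading E
no other 3-command option fits: unique.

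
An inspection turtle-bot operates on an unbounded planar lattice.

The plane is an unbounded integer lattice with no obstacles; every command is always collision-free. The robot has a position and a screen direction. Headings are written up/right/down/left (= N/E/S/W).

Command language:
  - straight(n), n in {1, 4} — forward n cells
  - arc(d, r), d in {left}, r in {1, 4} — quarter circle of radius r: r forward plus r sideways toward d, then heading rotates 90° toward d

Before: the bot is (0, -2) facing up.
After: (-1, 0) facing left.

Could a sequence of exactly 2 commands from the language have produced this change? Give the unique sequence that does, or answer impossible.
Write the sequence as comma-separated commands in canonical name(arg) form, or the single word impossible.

straight(1), arc(left, 1)

key: position moved to (-1,0) AND the heading swung to W — translation plus rotation needed
from: (0, -2) facing up
step 1 (straight(1)): (0, -1) facing up
step 2 (arc(left, 1)): (-1, 0) facing left
all 16 alternatives checked — unique.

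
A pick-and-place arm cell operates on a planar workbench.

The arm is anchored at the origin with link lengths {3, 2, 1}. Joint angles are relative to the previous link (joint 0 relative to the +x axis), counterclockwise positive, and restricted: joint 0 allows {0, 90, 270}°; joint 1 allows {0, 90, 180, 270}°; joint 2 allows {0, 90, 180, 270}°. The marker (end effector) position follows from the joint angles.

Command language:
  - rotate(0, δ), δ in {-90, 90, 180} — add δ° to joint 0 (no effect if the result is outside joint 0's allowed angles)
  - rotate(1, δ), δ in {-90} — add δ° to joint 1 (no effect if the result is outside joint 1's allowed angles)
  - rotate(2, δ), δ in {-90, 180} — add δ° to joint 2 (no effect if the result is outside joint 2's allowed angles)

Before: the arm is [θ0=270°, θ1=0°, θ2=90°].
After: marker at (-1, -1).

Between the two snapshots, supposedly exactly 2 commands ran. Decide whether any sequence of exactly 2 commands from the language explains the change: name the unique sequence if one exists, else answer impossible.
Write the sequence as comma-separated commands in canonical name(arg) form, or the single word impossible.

begin: [θ0=270°, θ1=0°, θ2=90°]
t=1 rotate(1, -90) ⇒ [θ0=270°, θ1=270°, θ2=90°]
t=2 rotate(1, -90) ⇒ [θ0=270°, θ1=180°, θ2=90°]
no rival 2-sequence matches.

rotate(1, -90), rotate(1, -90)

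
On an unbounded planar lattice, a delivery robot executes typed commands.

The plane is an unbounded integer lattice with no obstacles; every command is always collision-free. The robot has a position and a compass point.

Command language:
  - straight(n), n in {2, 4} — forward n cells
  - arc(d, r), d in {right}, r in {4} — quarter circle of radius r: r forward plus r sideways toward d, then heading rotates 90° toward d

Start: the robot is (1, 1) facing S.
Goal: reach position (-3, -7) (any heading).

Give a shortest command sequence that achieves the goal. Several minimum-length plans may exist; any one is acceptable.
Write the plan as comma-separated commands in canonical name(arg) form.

straight(4), arc(right, 4)

t0: (1, 1) facing S
t=1 straight(4) ⇒ (1, -3) facing S
t=2 arc(right, 4) ⇒ (-3, -7) facing W
minimal: 2 command(s), checked below 2.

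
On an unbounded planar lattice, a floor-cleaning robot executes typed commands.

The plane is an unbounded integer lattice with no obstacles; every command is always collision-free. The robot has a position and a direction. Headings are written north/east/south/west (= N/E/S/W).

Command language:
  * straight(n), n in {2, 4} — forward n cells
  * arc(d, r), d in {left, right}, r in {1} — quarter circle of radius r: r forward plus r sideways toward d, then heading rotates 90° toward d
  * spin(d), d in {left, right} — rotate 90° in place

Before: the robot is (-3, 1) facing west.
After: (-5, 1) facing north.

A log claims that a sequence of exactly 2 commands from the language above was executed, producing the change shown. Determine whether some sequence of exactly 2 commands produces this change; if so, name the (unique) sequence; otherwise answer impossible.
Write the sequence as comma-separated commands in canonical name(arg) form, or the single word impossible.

key: running spin(right) before straight(2) would end elsewhere — order is forced
begin: (-3, 1) facing west
t=1 straight(2) ⇒ (-5, 1) facing west
t=2 spin(right) ⇒ (-5, 1) facing north
no other 2-command option fits: unique.

straight(2), spin(right)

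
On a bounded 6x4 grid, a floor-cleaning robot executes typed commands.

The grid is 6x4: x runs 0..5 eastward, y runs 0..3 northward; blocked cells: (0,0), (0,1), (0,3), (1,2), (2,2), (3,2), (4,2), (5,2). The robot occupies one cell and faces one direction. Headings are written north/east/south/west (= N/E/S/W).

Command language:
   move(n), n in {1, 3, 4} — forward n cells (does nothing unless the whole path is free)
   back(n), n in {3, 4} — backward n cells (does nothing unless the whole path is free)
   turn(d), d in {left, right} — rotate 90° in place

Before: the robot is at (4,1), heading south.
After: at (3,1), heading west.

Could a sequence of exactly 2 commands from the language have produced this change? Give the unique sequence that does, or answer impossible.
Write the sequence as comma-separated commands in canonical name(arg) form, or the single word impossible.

key: cell and facing (now W) both changed — the 2 commands mix motion and turning
t0: at (4,1), heading south
t=1 turn(right) ⇒ at (4,1), heading west
t=2 move(1) ⇒ at (3,1), heading west
no rival 2-sequence matches.

turn(right), move(1)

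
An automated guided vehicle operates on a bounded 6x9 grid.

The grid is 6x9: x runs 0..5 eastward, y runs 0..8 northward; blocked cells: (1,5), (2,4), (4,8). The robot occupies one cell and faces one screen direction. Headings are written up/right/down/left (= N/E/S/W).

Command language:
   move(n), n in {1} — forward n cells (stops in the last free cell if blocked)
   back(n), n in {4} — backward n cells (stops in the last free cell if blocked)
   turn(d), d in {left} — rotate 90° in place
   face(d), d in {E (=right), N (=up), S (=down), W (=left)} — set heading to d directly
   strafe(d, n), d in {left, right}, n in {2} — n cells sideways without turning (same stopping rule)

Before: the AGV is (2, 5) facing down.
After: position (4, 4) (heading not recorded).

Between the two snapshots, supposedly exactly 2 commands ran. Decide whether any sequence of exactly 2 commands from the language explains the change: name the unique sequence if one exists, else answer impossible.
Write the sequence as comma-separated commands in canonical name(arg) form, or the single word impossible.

key: order matters: swapping strafe(left, 2) and move(1) lands elsewhere
t0: (2, 5) facing down
step 1 (strafe(left, 2)): (4, 5) facing down
step 2 (move(1)): (4, 4) facing down
all 81 alternatives checked — unique.

strafe(left, 2), move(1)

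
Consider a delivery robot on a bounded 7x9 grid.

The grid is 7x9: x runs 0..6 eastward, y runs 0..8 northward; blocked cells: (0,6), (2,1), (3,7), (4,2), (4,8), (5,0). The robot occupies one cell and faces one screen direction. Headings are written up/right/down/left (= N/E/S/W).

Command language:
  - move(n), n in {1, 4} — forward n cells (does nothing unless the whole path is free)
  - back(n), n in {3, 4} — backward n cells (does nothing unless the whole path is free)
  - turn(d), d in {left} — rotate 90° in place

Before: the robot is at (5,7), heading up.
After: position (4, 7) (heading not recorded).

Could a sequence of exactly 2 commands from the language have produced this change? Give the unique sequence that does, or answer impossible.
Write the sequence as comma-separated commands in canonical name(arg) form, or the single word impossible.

turn(left), move(1)

key: order matters: swapping turn(left) and move(1) lands elsewhere
initial: at (5,7), heading up
[1] after turn(left): at (5,7), heading left
[2] after move(1): at (4,7), heading left
all 25 alternatives checked — unique.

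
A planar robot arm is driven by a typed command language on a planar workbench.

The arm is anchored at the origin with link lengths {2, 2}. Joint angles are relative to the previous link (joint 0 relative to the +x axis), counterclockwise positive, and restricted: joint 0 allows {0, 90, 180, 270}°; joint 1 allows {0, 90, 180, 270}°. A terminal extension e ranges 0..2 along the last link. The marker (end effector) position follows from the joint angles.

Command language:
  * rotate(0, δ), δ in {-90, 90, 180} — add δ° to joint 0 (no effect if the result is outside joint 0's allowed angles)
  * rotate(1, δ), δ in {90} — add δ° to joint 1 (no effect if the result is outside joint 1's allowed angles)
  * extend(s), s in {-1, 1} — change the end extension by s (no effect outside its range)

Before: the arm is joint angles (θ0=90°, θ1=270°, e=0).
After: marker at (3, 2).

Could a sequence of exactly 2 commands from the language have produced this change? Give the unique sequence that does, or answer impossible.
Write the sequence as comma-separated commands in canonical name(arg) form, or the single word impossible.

key: order matters: swapping extend(-1) and extend(1) lands elsewhere
initial: joint angles (θ0=90°, θ1=270°, e=0)
t=1 extend(-1) ⇒ joint angles (θ0=90°, θ1=270°, e=0)
t=2 extend(1) ⇒ joint angles (θ0=90°, θ1=270°, e=1)
all 36 alternatives checked — unique.

extend(-1), extend(1)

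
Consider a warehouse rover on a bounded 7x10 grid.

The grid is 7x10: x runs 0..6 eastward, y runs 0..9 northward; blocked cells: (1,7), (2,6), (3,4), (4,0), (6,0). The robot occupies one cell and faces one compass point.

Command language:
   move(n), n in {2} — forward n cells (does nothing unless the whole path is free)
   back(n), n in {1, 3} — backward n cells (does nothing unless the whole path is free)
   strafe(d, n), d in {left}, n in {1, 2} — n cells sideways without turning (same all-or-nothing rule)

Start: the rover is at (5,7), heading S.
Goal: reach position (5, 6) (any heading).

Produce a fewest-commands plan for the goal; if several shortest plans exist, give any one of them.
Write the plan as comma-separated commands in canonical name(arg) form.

start: at (5,7), heading S
[1] after back(1): at (5,8), heading S
[2] after move(2): at (5,6), heading S
nothing shorter than 2 reaches the goal.

back(1), move(2)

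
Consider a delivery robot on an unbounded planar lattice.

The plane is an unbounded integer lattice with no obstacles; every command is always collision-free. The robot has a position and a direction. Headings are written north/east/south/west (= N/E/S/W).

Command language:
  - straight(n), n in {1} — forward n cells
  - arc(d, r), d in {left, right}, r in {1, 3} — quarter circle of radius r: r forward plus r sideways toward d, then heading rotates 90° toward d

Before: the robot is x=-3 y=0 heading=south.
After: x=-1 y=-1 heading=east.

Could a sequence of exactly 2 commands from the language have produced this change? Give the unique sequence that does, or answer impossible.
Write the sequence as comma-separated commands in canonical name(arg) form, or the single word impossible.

key: cell and facing (now E) both changed — the 2 commands mix motion and turning
start: x=-3 y=0 heading=south
[1] after arc(left, 1): x=-2 y=-1 heading=east
[2] after straight(1): x=-1 y=-1 heading=east
uniquely the one of 25 2-step routes that fits.

arc(left, 1), straight(1)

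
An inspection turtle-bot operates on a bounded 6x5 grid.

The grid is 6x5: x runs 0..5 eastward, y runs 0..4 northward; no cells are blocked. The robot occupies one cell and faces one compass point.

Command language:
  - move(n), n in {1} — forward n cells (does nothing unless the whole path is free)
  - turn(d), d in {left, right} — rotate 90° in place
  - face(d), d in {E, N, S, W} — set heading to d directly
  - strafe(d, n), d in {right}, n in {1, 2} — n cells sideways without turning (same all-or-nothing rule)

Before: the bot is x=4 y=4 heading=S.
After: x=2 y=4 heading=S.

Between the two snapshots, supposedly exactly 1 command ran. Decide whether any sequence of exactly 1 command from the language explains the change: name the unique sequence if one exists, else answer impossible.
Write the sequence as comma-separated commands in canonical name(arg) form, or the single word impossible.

strafe(right, 2)

key: heading stays S — the single command does not turn
t0: x=4 y=4 heading=S
t=1 strafe(right, 2) ⇒ x=2 y=4 heading=S
no rival 1-sequence matches.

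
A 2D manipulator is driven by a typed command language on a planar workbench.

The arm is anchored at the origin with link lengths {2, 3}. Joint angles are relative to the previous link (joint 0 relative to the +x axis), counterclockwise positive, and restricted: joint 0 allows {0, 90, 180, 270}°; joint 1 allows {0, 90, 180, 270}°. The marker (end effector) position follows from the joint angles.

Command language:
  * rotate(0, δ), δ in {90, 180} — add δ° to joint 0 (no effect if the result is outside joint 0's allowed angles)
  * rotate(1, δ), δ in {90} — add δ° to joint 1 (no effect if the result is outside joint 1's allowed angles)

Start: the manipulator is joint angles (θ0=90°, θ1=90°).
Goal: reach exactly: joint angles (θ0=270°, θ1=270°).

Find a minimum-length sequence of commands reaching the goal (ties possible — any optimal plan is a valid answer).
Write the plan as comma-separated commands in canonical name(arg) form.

rotate(1, 90), rotate(1, 90), rotate(0, 180)

initial: joint angles (θ0=90°, θ1=90°)
t=1 rotate(1, 90) ⇒ joint angles (θ0=90°, θ1=180°)
t=2 rotate(1, 90) ⇒ joint angles (θ0=90°, θ1=270°)
t=3 rotate(0, 180) ⇒ joint angles (θ0=270°, θ1=270°)
shorter routes all fall short; 3 is best.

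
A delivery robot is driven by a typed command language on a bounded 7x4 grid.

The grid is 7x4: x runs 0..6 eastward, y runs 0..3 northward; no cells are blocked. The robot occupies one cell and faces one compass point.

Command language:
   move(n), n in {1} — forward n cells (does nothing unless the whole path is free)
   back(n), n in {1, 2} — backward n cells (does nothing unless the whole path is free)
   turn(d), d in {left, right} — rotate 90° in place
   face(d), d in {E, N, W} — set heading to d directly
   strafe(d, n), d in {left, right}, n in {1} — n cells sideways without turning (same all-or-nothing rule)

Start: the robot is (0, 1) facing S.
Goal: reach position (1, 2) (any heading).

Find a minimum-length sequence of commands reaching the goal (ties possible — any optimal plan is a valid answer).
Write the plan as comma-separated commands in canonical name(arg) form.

back(1), strafe(left, 1)

start: (0, 1) facing S
step 1 (back(1)): (0, 2) facing S
step 2 (strafe(left, 1)): (1, 2) facing S
minimal: 2 command(s), checked below 2.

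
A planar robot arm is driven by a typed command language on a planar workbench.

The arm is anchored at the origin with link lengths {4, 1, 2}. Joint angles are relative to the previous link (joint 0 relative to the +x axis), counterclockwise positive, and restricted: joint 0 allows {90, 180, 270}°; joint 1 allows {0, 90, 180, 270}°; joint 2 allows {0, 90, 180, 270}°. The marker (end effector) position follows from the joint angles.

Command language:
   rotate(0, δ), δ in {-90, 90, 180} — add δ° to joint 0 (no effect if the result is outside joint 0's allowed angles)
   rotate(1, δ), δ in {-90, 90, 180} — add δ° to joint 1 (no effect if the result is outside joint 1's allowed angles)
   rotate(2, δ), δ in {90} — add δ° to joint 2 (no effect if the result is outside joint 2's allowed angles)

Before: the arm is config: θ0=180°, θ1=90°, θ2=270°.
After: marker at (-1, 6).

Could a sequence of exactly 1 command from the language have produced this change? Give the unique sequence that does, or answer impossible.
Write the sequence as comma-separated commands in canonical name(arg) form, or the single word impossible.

start: config: θ0=180°, θ1=90°, θ2=270°
1. rotate(0, -90) → config: θ0=90°, θ1=90°, θ2=270°
no other 1-command option fits: unique.

rotate(0, -90)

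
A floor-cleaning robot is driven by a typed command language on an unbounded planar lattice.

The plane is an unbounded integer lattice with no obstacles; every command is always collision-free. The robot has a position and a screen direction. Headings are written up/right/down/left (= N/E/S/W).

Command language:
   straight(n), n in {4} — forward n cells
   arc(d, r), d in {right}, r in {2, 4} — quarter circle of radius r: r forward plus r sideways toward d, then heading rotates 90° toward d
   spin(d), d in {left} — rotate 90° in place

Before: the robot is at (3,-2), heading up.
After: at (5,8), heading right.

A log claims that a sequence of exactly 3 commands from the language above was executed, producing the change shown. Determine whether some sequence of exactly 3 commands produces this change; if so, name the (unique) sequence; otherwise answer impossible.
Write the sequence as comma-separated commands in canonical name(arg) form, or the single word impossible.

key: cell and facing (now E) both changed — the 3 commands mix motion and turning
start: at (3,-2), heading up
1. straight(4) → at (3,2), heading up
2. straight(4) → at (3,6), heading up
3. arc(right, 2) → at (5,8), heading right
no rival 3-sequence matches.

straight(4), straight(4), arc(right, 2)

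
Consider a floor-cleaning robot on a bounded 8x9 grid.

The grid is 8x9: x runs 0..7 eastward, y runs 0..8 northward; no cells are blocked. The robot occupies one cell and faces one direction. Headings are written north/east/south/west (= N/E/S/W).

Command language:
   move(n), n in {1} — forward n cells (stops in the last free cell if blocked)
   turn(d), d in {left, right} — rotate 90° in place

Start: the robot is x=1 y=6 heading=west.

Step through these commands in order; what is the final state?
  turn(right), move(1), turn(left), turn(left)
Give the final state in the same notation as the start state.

t0: x=1 y=6 heading=west
step 1 (turn(right)): x=1 y=6 heading=north
step 2 (move(1)): x=1 y=7 heading=north
step 3 (turn(left)): x=1 y=7 heading=west
step 4 (turn(left)): x=1 y=7 heading=south

x=1 y=7 heading=south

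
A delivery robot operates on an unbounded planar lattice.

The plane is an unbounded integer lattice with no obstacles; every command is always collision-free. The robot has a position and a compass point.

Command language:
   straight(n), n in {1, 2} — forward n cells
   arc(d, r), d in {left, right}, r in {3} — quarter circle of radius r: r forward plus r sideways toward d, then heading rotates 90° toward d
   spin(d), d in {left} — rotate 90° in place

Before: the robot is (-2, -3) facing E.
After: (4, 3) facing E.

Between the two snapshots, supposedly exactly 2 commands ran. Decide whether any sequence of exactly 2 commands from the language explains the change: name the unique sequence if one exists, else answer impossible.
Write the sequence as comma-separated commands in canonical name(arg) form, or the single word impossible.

key: heading stays E — rotations cancel among the 2 commands
initial: (-2, -3) facing E
step 1 (arc(left, 3)): (1, 0) facing N
step 2 (arc(right, 3)): (4, 3) facing E
uniquely the one of 25 2-step routes that fits.

arc(left, 3), arc(right, 3)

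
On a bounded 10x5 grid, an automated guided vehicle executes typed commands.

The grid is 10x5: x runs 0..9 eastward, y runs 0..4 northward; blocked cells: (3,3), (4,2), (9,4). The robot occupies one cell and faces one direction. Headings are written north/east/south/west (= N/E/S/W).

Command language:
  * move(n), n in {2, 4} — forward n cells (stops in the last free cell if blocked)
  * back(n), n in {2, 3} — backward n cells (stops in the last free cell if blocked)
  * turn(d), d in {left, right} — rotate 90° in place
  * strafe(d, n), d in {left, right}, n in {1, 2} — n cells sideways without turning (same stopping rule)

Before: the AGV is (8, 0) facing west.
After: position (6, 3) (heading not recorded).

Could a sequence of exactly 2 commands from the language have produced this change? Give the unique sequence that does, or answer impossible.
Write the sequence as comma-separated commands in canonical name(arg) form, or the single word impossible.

impossible

no 2-step route produces this change.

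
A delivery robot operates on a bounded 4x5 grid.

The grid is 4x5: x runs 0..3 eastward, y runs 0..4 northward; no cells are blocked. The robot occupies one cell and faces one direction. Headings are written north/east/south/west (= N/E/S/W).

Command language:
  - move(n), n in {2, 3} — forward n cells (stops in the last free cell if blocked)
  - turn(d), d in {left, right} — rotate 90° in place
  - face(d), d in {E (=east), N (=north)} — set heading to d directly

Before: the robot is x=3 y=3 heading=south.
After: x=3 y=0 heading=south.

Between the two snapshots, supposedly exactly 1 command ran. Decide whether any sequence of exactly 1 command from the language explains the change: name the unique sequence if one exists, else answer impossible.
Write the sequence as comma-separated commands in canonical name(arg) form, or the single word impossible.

move(3)

key: still facing S — the one step turns nothing
from: x=3 y=3 heading=south
1. move(3) → x=3 y=0 heading=south
no rival 1-sequence matches.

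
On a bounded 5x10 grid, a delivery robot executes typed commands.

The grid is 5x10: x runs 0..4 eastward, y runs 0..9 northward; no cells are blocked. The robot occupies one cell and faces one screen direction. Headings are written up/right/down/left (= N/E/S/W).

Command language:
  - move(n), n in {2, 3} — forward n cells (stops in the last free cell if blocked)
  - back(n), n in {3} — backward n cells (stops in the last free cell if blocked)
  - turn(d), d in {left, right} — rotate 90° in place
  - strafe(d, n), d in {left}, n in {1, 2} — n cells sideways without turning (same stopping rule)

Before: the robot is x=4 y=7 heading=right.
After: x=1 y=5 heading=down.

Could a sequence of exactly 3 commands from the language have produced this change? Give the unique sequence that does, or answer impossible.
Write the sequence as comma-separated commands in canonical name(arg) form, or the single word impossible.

key: cell and facing (now S) both changed — the 3 commands mix motion and turning
initial: x=4 y=7 heading=right
t=1 back(3) ⇒ x=1 y=7 heading=right
t=2 turn(right) ⇒ x=1 y=7 heading=down
t=3 move(2) ⇒ x=1 y=5 heading=down
uniquely the one of 343 3-step routes that fits.

back(3), turn(right), move(2)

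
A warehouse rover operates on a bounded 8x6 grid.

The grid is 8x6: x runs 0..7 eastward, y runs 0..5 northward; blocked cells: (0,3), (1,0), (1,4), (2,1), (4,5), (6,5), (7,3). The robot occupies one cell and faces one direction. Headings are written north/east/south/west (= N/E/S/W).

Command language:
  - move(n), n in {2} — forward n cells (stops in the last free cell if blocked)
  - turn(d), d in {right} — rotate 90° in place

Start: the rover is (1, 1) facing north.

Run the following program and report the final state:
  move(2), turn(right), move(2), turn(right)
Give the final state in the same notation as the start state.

(3, 3) facing south

from: (1, 1) facing north
step 1 (move(2)): (1, 3) facing north
step 2 (turn(right)): (1, 3) facing east
step 3 (move(2)): (3, 3) facing east
step 4 (turn(right)): (3, 3) facing south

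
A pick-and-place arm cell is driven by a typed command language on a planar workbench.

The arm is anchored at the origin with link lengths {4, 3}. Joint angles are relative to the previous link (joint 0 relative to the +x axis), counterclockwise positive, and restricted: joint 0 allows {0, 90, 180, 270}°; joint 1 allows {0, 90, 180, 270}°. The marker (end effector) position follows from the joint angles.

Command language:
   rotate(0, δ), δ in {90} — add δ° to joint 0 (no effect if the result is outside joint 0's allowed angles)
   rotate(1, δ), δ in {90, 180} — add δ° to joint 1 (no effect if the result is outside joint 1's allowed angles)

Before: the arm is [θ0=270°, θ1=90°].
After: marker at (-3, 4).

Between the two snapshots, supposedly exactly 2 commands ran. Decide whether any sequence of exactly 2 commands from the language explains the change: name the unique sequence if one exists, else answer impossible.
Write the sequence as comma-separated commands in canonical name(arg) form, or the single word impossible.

rotate(0, 90), rotate(0, 90)

initial: [θ0=270°, θ1=90°]
1. rotate(0, 90) → [θ0=0°, θ1=90°]
2. rotate(0, 90) → [θ0=90°, θ1=90°]
all 9 alternatives checked — unique.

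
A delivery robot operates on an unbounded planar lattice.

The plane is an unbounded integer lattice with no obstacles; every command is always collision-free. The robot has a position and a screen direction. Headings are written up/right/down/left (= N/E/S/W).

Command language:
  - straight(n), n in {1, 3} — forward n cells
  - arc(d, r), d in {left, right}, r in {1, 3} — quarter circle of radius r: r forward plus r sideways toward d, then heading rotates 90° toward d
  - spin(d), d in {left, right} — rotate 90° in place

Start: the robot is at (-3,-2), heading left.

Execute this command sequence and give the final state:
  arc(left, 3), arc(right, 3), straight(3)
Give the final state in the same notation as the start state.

start: at (-3,-2), heading left
1. arc(left, 3) → at (-6,-5), heading down
2. arc(right, 3) → at (-9,-8), heading left
3. straight(3) → at (-12,-8), heading left

at (-12,-8), heading left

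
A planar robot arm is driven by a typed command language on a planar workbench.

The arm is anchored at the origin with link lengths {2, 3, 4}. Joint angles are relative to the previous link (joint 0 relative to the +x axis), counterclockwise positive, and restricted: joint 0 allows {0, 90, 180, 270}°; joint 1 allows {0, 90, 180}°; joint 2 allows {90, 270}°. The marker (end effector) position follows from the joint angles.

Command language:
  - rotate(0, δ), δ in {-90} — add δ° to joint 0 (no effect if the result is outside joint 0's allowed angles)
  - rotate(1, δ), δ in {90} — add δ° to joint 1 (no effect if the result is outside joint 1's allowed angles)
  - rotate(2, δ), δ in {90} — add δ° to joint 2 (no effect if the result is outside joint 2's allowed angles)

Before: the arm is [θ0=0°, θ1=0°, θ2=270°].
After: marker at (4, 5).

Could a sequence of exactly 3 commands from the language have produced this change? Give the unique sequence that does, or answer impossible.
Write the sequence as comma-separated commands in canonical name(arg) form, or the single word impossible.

rotate(0, -90), rotate(0, -90), rotate(0, -90)

start: [θ0=0°, θ1=0°, θ2=270°]
t=1 rotate(0, -90) ⇒ [θ0=270°, θ1=0°, θ2=270°]
t=2 rotate(0, -90) ⇒ [θ0=180°, θ1=0°, θ2=270°]
t=3 rotate(0, -90) ⇒ [θ0=90°, θ1=0°, θ2=270°]
all 27 alternatives checked — unique.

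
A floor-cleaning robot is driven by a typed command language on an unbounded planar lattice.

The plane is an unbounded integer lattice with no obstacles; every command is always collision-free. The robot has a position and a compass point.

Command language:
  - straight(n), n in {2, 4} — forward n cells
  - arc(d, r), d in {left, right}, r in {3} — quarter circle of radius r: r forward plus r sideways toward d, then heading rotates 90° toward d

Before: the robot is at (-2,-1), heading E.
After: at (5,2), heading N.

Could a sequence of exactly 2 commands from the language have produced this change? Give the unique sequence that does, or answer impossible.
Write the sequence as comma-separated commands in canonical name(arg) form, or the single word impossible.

straight(4), arc(left, 3)

key: position moved to (5,2) AND the heading swung to N — translation plus rotation needed
t0: at (-2,-1), heading E
t=1 straight(4) ⇒ at (2,-1), heading E
t=2 arc(left, 3) ⇒ at (5,2), heading N
no other 2-command option fits: unique.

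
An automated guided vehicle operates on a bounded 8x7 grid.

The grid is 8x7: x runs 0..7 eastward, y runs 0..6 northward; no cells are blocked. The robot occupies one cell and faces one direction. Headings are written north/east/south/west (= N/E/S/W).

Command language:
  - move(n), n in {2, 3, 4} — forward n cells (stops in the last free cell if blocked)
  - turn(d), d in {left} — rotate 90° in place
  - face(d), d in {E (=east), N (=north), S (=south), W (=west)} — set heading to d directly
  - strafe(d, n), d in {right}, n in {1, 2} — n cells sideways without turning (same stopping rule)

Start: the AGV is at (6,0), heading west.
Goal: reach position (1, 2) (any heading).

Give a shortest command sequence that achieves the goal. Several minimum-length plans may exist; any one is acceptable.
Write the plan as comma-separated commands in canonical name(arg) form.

start: at (6,0), heading west
[1] after move(2): at (4,0), heading west
[2] after strafe(right, 2): at (4,2), heading west
[3] after move(3): at (1,2), heading west
no 2-step plan works, so 3 is optimal.

move(2), strafe(right, 2), move(3)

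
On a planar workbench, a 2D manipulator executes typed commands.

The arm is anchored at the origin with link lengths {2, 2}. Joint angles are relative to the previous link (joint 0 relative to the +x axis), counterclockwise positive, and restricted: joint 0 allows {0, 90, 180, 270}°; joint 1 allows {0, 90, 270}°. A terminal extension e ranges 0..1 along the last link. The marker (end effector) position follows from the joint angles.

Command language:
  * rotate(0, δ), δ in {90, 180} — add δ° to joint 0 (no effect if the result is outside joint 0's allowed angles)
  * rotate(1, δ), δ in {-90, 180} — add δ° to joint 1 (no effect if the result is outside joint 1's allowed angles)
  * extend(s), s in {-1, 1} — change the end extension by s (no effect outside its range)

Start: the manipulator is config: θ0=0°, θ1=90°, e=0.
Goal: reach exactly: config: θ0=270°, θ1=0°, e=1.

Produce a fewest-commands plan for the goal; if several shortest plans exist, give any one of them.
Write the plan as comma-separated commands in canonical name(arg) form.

rotate(0, 180), rotate(0, 90), rotate(1, -90), extend(1)

start: config: θ0=0°, θ1=90°, e=0
1. rotate(0, 180) → config: θ0=180°, θ1=90°, e=0
2. rotate(0, 90) → config: θ0=270°, θ1=90°, e=0
3. rotate(1, -90) → config: θ0=270°, θ1=0°, e=0
4. extend(1) → config: θ0=270°, θ1=0°, e=1
shorter routes all fall short; 4 is best.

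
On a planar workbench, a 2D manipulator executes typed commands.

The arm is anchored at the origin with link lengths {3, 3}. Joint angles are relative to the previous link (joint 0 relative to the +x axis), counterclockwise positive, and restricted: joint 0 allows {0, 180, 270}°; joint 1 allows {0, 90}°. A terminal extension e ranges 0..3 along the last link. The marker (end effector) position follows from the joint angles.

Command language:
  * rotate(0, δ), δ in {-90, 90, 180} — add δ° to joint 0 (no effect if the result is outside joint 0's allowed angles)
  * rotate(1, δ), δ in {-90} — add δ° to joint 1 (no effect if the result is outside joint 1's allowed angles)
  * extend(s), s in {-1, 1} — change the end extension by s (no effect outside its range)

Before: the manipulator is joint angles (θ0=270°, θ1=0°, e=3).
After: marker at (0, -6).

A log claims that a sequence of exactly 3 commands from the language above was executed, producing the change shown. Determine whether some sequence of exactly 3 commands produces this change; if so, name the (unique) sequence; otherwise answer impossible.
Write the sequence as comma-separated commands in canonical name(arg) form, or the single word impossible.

extend(-1), extend(-1), extend(-1)

from: joint angles (θ0=270°, θ1=0°, e=3)
1. extend(-1) → joint angles (θ0=270°, θ1=0°, e=2)
2. extend(-1) → joint angles (θ0=270°, θ1=0°, e=1)
3. extend(-1) → joint angles (θ0=270°, θ1=0°, e=0)
no rival 3-sequence matches.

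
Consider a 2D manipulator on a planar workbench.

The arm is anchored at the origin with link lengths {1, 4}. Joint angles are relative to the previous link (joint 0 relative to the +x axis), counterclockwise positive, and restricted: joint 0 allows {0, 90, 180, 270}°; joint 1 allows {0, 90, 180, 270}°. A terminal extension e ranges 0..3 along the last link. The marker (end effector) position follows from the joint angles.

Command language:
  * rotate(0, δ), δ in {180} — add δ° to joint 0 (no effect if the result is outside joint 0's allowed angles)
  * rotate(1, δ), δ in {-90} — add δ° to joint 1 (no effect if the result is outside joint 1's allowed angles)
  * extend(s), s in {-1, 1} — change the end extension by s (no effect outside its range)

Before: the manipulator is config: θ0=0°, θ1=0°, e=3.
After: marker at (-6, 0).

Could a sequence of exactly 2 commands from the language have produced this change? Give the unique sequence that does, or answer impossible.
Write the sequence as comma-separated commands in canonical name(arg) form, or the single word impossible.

rotate(1, -90), rotate(1, -90)

t0: config: θ0=0°, θ1=0°, e=3
[1] after rotate(1, -90): config: θ0=0°, θ1=270°, e=3
[2] after rotate(1, -90): config: θ0=0°, θ1=180°, e=3
no rival 2-sequence matches.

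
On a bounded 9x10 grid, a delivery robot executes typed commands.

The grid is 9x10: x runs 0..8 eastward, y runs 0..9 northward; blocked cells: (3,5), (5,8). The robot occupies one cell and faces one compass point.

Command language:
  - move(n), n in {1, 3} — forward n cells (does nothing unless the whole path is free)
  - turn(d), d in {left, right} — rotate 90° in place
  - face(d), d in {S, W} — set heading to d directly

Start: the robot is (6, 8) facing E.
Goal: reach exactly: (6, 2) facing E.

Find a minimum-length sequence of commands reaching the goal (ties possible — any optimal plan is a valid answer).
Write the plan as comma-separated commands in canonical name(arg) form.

start: (6, 8) facing E
t=1 face(S) ⇒ (6, 8) facing S
t=2 move(3) ⇒ (6, 5) facing S
t=3 move(3) ⇒ (6, 2) facing S
t=4 turn(left) ⇒ (6, 2) facing E
no 3-step plan works, so 4 is optimal.

face(S), move(3), move(3), turn(left)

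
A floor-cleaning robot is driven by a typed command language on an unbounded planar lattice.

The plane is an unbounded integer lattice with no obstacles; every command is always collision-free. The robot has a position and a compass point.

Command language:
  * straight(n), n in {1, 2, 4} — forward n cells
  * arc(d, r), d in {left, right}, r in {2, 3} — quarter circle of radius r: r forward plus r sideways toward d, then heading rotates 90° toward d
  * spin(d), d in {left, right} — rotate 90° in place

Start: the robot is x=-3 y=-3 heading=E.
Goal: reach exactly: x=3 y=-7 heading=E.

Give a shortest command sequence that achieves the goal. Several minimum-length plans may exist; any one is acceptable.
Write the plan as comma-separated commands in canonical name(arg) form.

straight(2), arc(right, 2), arc(left, 2)

begin: x=-3 y=-3 heading=E
[1] after straight(2): x=-1 y=-3 heading=E
[2] after arc(right, 2): x=1 y=-5 heading=S
[3] after arc(left, 2): x=3 y=-7 heading=E
minimal: 3 command(s), checked below 3.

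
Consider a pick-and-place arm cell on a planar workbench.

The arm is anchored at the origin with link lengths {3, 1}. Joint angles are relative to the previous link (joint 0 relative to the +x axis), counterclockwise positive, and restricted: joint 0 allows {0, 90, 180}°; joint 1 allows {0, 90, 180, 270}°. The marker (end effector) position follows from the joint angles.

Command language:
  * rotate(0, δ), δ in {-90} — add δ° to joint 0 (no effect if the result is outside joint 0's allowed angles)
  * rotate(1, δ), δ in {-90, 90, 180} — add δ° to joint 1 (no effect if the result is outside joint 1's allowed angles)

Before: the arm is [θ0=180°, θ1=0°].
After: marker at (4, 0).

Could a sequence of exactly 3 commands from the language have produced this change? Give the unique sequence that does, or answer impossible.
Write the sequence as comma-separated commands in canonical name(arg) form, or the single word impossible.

rotate(0, -90), rotate(0, -90), rotate(0, -90)

begin: [θ0=180°, θ1=0°]
[1] after rotate(0, -90): [θ0=90°, θ1=0°]
[2] after rotate(0, -90): [θ0=0°, θ1=0°]
[3] after rotate(0, -90): [θ0=0°, θ1=0°]
no rival 3-sequence matches.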